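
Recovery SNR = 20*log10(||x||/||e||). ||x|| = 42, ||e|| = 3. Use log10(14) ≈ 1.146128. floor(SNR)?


||x||/||e|| = 42/3 = 14.
log10(14) ≈ 1.146128.
20*log10(||x||/||e||) ≈ 20*1.146128 = 22.92256.
floor(22.92256) = 22.

22


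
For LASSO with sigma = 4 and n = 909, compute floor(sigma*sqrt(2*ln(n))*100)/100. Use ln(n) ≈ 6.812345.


ln(909) ≈ 6.812345.
2*ln(n) ≈ 13.62469.
sqrt(2*ln(n)) ≈ sqrt(13.62469) ≈ 3.691164.
lambda ≈ 4*3.691164 = 14.764656.
floor(lambda*100)/100 = 14.76.

14.76


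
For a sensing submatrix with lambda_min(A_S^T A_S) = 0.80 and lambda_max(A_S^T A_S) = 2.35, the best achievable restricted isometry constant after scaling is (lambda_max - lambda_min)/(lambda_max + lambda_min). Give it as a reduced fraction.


lambda_max - lambda_min = 2.35 - 0.80 = 1.55.
lambda_max + lambda_min = 2.35 + 0.80 = 3.15.
delta = 1.55/3.15 = 155/315 = 31/63.

31/63


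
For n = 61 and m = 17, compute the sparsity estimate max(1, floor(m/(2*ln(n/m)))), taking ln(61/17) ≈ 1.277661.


n/m = 61/17.
ln(n/m) ≈ 1.277661.
2*ln(n/m) ≈ 2.555322.
m/(2*ln(n/m)) ≈ 17/2.555322 ≈ 6.6528.
floor = 6.
k_max = max(1, 6) = 6.

6


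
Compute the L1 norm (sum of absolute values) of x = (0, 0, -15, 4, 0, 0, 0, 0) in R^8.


Non-zero entries: [(2, -15), (3, 4)]
Absolute values: [15, 4]
||x||_1 = sum = 19.

19


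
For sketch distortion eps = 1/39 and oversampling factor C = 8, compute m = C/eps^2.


1/eps = 39.
(1/eps)^2 = 1521.
m = 8*1521 = 12168.

12168


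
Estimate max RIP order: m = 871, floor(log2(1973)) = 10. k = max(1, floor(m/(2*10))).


floor(log2(1973)) = 10.
2*10 = 20.
m/(2*floor(log2(n))) = 871/20 ≈ 43.55.
floor = 43.
k = max(1, 43) = 43.

43


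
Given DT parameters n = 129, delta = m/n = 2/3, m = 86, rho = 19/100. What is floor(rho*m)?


m = 2/3*129 = 86.
rho = 19/100.
rho*m = 19/100*86 = 16.34.
k = floor(16.34) = 16.

16


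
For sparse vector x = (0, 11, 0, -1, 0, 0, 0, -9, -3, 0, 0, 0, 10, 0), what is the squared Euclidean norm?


Non-zero entries: [(1, 11), (3, -1), (7, -9), (8, -3), (12, 10)]
Squares: [121, 1, 81, 9, 100]
||x||_2^2 = sum = 312.

312


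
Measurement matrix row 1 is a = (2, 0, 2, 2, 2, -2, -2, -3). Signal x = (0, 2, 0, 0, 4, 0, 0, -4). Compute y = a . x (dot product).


Non-zero terms: ['0*2', '2*4', '-3*-4']
Products: [0, 8, 12]
y = sum = 20.

20


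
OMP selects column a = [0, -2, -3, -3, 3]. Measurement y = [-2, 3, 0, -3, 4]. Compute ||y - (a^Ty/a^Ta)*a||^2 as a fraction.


a^T a = 31.
a^T y = 15.
coeff = 15/31 = 15/31.
||r||^2 = 953/31.

953/31


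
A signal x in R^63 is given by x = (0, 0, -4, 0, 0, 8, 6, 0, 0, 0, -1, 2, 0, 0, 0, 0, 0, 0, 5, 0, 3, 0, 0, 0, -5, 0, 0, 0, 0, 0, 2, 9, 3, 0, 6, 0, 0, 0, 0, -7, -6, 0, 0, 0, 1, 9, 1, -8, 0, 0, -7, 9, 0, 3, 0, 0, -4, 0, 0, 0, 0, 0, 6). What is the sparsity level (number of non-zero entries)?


Non-zero positions: [2, 5, 6, 10, 11, 18, 20, 24, 30, 31, 32, 34, 39, 40, 44, 45, 46, 47, 50, 51, 53, 56, 62].
Sparsity = 23.

23


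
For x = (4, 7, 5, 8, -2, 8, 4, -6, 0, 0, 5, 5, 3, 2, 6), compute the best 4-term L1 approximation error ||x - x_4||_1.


Sorted |x_i| descending: [8, 8, 7, 6, 6, 5, 5, 5, 4, 4, 3, 2, 2, 0, 0]
Keep top 4: [8, 8, 7, 6]
Tail entries: [6, 5, 5, 5, 4, 4, 3, 2, 2, 0, 0]
L1 error = sum of tail = 36.

36


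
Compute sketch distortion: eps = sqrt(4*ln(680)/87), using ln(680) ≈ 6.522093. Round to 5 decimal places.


ln(680) ≈ 6.522093.
4*ln(N)/m ≈ 4*6.522093/87 ≈ 0.29986634.
eps = sqrt(0.29986634) ≈ 0.5476005 ≈ 0.54760.

0.54760


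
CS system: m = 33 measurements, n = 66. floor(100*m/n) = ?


100*m/n = 100*33/66 ≈ 50.0.
floor = 50.

50


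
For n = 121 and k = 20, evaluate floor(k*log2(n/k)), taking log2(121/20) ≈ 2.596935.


log2(n/k) = log2(121/20) ≈ 2.596935.
k*log2(n/k) ≈ 20*2.596935 = 51.9387.
floor(51.9387) = 51.

51


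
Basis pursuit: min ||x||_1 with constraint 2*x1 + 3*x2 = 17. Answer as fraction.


Axis intercepts:
  x1 = 17/2, x2 = 0: L1 = 17/2
  x1 = 0, x2 = 17/3: L1 = 17/3
x* = (0, 17/3)
||x*||_1 = 17/3.

17/3


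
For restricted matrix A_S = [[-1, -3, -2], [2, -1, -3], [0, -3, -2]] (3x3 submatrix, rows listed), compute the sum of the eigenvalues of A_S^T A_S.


Sum of eigenvalues of A_S^T A_S = trace(A_S^T A_S) = sum of squared column norms of A_S.
A_S^T A_S diagonal: [5, 19, 17].
trace = 5 + 19 + 17 = 41.

41


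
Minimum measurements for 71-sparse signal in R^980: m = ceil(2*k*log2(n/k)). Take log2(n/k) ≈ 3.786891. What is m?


log2(n/k) = log2(980/71) ≈ 3.786891.
2*k*log2(n/k) ≈ 2*71*3.786891 = 537.738522.
m = ceil(537.738522) = 538.

538


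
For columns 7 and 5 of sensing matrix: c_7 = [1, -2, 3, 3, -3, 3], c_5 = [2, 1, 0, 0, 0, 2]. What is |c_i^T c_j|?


Inner product: 1*2 + -2*1 + 3*0 + 3*0 + -3*0 + 3*2
Products: [2, -2, 0, 0, 0, 6]
Sum = 6.
|dot| = 6.

6


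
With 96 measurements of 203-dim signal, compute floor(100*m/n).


100*m/n = 100*96/203 ≈ 47.2906.
floor = 47.

47


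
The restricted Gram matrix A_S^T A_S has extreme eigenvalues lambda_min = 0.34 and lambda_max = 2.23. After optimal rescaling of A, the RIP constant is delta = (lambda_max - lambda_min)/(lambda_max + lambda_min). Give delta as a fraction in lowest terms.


lambda_max - lambda_min = 2.23 - 0.34 = 1.89.
lambda_max + lambda_min = 2.23 + 0.34 = 2.57.
delta = 1.89/2.57 = 189/257.

189/257


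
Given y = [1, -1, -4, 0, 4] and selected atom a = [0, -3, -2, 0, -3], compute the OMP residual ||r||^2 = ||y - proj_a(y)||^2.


a^T a = 22.
a^T y = -1.
coeff = -1/22 = -1/22.
||r||^2 = 747/22.

747/22


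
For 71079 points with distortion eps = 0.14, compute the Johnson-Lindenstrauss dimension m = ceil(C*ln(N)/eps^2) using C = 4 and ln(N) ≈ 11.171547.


ln(71079) ≈ 11.171547.
eps^2 = 0.14^2 = 0.0196.
C*ln(N)/eps^2 ≈ 4*11.171547/0.0196 ≈ 2279.9076.
m = ceil(2279.9076) = 2280.

2280


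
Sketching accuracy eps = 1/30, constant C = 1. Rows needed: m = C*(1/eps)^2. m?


1/eps = 30.
(1/eps)^2 = 900.
m = 1*900 = 900.

900


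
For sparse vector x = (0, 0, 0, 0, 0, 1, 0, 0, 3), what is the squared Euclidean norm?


Non-zero entries: [(5, 1), (8, 3)]
Squares: [1, 9]
||x||_2^2 = sum = 10.

10


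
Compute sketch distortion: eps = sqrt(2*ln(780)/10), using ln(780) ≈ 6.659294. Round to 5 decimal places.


ln(780) ≈ 6.659294.
2*ln(N)/m ≈ 2*6.659294/10 ≈ 1.3318588.
eps = sqrt(1.3318588) ≈ 1.1540619 ≈ 1.15406.

1.15406


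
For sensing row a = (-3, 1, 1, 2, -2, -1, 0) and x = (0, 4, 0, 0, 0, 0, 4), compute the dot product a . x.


Non-zero terms: ['1*4', '0*4']
Products: [4, 0]
y = sum = 4.

4


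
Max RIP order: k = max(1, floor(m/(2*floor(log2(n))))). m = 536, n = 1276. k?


floor(log2(1276)) = 10.
2*10 = 20.
m/(2*floor(log2(n))) = 536/20 ≈ 26.8.
floor = 26.
k = max(1, 26) = 26.

26


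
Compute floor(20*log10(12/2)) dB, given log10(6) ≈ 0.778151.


||x||/||e|| = 12/2 = 6.
log10(6) ≈ 0.778151.
20*log10(||x||/||e||) ≈ 20*0.778151 = 15.56302.
floor(15.56302) = 15.

15


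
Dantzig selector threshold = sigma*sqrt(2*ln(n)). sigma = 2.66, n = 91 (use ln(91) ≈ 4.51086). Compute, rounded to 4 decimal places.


ln(91) ≈ 4.51086.
2*ln(n) ≈ 9.02172.
sqrt(2*ln(n)) ≈ sqrt(9.02172) ≈ 3.003618.
threshold ≈ 2.66*3.003618 = 7.98962388 ≈ 7.9896.

7.9896


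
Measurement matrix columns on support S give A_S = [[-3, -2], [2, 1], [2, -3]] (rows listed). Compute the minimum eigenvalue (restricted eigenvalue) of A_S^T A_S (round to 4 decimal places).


A_S^T A_S = [[17, 2], [2, 14]].
trace = 31.
det = 234.
disc = trace^2 - 4*det = 961 - 4*234 = 25.
sqrt(25) = 5.
lam_min = (31 - 5)/2 = 13 = 13.0000.

13.0000


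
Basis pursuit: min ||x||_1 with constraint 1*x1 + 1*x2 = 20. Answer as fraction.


Axis intercepts:
  x1 = 20, x2 = 0: L1 = 20
  x1 = 0, x2 = 20: L1 = 20
x* = (20, 0)
||x*||_1 = 20.

20


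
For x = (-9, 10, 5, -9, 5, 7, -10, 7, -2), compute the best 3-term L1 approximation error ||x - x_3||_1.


Sorted |x_i| descending: [10, 10, 9, 9, 7, 7, 5, 5, 2]
Keep top 3: [10, 10, 9]
Tail entries: [9, 7, 7, 5, 5, 2]
L1 error = sum of tail = 35.

35


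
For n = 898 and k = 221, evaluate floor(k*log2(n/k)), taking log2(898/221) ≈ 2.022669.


log2(n/k) = log2(898/221) ≈ 2.022669.
k*log2(n/k) ≈ 221*2.022669 = 447.009849.
floor(447.009849) = 447.

447


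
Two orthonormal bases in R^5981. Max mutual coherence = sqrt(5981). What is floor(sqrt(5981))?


77^2 = 5929 <= 5981 < 6084 = 78^2, so 77 <= sqrt(5981) < 78.
floor(sqrt(5981)) = 77.

77


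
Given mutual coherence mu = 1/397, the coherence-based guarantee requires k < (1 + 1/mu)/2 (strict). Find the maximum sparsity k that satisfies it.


1/mu = 397.
1 + 1/mu = 398.
(1 + 1/mu)/2 = 199 is an integer and the inequality is strict, so k_max = 199 - 1 = 198.

198


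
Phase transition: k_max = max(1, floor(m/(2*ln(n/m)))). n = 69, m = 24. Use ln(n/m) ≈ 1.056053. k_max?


n/m = 69/24 = 23/8.
ln(n/m) ≈ 1.056053.
2*ln(n/m) ≈ 2.112106.
m/(2*ln(n/m)) ≈ 24/2.112106 ≈ 11.3631.
floor = 11.
k_max = max(1, 11) = 11.

11


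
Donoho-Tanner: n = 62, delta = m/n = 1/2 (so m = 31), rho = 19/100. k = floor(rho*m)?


m = 1/2*62 = 31.
rho = 19/100.
rho*m = 19/100*31 = 5.89.
k = floor(5.89) = 5.

5


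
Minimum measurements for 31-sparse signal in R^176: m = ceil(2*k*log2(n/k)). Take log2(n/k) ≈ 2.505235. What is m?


log2(n/k) = log2(176/31) ≈ 2.505235.
2*k*log2(n/k) ≈ 2*31*2.505235 = 155.32457.
m = ceil(155.32457) = 156.

156


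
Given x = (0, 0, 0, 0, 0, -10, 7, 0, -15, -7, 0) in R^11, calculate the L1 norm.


Non-zero entries: [(5, -10), (6, 7), (8, -15), (9, -7)]
Absolute values: [10, 7, 15, 7]
||x||_1 = sum = 39.

39


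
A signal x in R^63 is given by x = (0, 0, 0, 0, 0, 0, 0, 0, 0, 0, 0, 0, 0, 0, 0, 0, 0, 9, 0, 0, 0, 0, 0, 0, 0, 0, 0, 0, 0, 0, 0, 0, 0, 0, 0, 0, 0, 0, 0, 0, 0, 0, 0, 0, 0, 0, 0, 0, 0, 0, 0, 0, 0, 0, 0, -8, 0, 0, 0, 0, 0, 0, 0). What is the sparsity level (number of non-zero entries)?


Non-zero positions: [17, 55].
Sparsity = 2.

2


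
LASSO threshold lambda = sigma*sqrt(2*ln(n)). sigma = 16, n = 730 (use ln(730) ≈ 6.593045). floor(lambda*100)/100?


ln(730) ≈ 6.593045.
2*ln(n) ≈ 13.18609.
sqrt(2*ln(n)) ≈ sqrt(13.18609) ≈ 3.631266.
lambda ≈ 16*3.631266 = 58.100256.
floor(lambda*100)/100 = 58.10.

58.10


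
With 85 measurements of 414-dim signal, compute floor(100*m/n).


100*m/n = 100*85/414 ≈ 20.5314.
floor = 20.

20


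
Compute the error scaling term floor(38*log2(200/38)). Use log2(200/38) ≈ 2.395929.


log2(n/k) = log2(200/38) ≈ 2.395929.
k*log2(n/k) ≈ 38*2.395929 = 91.045302.
floor(91.045302) = 91.

91


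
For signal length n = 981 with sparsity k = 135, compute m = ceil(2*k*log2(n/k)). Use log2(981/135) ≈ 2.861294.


log2(n/k) = log2(981/135) ≈ 2.861294.
2*k*log2(n/k) ≈ 2*135*2.861294 = 772.54938.
m = ceil(772.54938) = 773.

773


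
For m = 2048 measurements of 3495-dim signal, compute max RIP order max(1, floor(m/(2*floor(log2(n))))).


floor(log2(3495)) = 11.
2*11 = 22.
m/(2*floor(log2(n))) = 2048/22 ≈ 93.0909.
floor = 93.
k = max(1, 93) = 93.

93


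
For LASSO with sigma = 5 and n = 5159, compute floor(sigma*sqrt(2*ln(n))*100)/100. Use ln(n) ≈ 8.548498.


ln(5159) ≈ 8.548498.
2*ln(n) ≈ 17.096996.
sqrt(2*ln(n)) ≈ sqrt(17.096996) ≈ 4.134851.
lambda ≈ 5*4.134851 = 20.674255.
floor(lambda*100)/100 = 20.67.

20.67


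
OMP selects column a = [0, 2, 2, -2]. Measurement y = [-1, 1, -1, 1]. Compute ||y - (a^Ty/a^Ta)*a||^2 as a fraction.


a^T a = 12.
a^T y = -2.
coeff = -2/12 = -1/6.
||r||^2 = 11/3.

11/3


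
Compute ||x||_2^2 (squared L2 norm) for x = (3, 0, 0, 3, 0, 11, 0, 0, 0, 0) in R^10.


Non-zero entries: [(0, 3), (3, 3), (5, 11)]
Squares: [9, 9, 121]
||x||_2^2 = sum = 139.

139


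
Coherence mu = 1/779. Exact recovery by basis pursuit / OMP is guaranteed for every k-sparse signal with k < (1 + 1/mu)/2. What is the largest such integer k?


1/mu = 779.
1 + 1/mu = 780.
(1 + 1/mu)/2 = 390 is an integer and the inequality is strict, so k_max = 390 - 1 = 389.

389


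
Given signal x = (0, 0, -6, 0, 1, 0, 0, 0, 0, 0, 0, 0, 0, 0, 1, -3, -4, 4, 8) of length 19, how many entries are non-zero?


Non-zero positions: [2, 4, 14, 15, 16, 17, 18].
Sparsity = 7.

7


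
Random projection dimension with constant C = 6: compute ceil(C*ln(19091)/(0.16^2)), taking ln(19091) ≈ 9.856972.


ln(19091) ≈ 9.856972.
eps^2 = 0.16^2 = 0.0256.
C*ln(N)/eps^2 ≈ 6*9.856972/0.0256 ≈ 2310.2278.
m = ceil(2310.2278) = 2311.

2311


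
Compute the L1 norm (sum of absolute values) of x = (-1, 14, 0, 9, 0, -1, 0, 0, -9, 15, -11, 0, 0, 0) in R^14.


Non-zero entries: [(0, -1), (1, 14), (3, 9), (5, -1), (8, -9), (9, 15), (10, -11)]
Absolute values: [1, 14, 9, 1, 9, 15, 11]
||x||_1 = sum = 60.

60


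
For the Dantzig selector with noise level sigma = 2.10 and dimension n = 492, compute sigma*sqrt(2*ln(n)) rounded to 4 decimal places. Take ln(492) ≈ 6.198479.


ln(492) ≈ 6.198479.
2*ln(n) ≈ 12.396958.
sqrt(2*ln(n)) ≈ sqrt(12.396958) ≈ 3.520931.
threshold ≈ 2.10*3.520931 = 7.3939551 ≈ 7.3940.

7.3940


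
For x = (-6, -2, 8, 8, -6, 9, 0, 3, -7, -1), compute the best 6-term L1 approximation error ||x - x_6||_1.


Sorted |x_i| descending: [9, 8, 8, 7, 6, 6, 3, 2, 1, 0]
Keep top 6: [9, 8, 8, 7, 6, 6]
Tail entries: [3, 2, 1, 0]
L1 error = sum of tail = 6.

6


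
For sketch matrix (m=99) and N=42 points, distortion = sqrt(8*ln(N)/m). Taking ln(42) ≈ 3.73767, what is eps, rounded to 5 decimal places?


ln(42) ≈ 3.73767.
8*ln(N)/m ≈ 8*3.73767/99 ≈ 0.30203394.
eps = sqrt(0.30203394) ≈ 0.5495761 ≈ 0.54958.

0.54958


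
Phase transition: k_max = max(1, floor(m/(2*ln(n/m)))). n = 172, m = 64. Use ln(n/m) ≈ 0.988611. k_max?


n/m = 172/64 = 43/16.
ln(n/m) ≈ 0.988611.
2*ln(n/m) ≈ 1.977222.
m/(2*ln(n/m)) ≈ 64/1.977222 ≈ 32.3686.
floor = 32.
k_max = max(1, 32) = 32.

32


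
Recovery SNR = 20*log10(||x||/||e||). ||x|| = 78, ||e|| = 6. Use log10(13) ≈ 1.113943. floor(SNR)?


||x||/||e|| = 78/6 = 13.
log10(13) ≈ 1.113943.
20*log10(||x||/||e||) ≈ 20*1.113943 = 22.27886.
floor(22.27886) = 22.

22


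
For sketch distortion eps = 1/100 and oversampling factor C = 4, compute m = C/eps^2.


1/eps = 100.
(1/eps)^2 = 10000.
m = 4*10000 = 40000.

40000


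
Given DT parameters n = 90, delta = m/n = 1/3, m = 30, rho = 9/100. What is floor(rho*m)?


m = 1/3*90 = 30.
rho = 9/100.
rho*m = 9/100*30 = 2.7.
k = floor(2.7) = 2.

2


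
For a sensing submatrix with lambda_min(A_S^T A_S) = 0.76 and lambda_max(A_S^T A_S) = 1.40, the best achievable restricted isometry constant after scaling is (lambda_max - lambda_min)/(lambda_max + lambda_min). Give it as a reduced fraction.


lambda_max - lambda_min = 1.40 - 0.76 = 0.64.
lambda_max + lambda_min = 1.40 + 0.76 = 2.16.
delta = 0.64/2.16 = 64/216 = 8/27.

8/27


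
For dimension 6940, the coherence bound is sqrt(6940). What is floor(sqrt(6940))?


83^2 = 6889 <= 6940 < 7056 = 84^2, so 83 <= sqrt(6940) < 84.
floor(sqrt(6940)) = 83.

83


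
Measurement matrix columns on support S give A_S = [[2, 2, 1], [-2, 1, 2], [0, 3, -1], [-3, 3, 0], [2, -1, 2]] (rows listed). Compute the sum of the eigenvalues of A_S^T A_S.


Sum of eigenvalues of A_S^T A_S = trace(A_S^T A_S) = sum of squared column norms of A_S.
A_S^T A_S diagonal: [21, 24, 10].
trace = 21 + 24 + 10 = 55.

55


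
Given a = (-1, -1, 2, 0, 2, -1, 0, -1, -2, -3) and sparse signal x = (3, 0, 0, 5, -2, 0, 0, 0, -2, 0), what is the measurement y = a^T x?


Non-zero terms: ['-1*3', '0*5', '2*-2', '-2*-2']
Products: [-3, 0, -4, 4]
y = sum = -3.

-3


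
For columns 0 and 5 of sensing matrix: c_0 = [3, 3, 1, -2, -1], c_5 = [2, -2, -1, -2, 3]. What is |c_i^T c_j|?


Inner product: 3*2 + 3*-2 + 1*-1 + -2*-2 + -1*3
Products: [6, -6, -1, 4, -3]
Sum = 0.
|dot| = 0.

0


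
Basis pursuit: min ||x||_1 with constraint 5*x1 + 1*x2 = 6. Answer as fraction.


Axis intercepts:
  x1 = 6/5, x2 = 0: L1 = 6/5
  x1 = 0, x2 = 6: L1 = 6
x* = (6/5, 0)
||x*||_1 = 6/5.

6/5


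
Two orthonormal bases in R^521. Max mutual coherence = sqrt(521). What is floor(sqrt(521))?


22^2 = 484 <= 521 < 529 = 23^2, so 22 <= sqrt(521) < 23.
floor(sqrt(521)) = 22.

22


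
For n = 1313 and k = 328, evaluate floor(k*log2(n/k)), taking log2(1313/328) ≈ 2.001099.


log2(n/k) = log2(1313/328) ≈ 2.001099.
k*log2(n/k) ≈ 328*2.001099 = 656.360472.
floor(656.360472) = 656.

656


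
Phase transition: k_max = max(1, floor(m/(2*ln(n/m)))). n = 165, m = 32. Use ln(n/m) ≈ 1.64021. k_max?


n/m = 165/32.
ln(n/m) ≈ 1.64021.
2*ln(n/m) ≈ 3.28042.
m/(2*ln(n/m)) ≈ 32/3.28042 ≈ 9.7548.
floor = 9.
k_max = max(1, 9) = 9.

9


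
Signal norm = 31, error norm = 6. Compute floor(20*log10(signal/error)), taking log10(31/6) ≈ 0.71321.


||x||/||e|| = 31/6.
log10(31/6) ≈ 0.71321.
20*log10(||x||/||e||) ≈ 20*0.71321 = 14.2642.
floor(14.2642) = 14.

14


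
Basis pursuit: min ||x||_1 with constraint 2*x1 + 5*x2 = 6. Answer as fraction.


Axis intercepts:
  x1 = 3, x2 = 0: L1 = 3
  x1 = 0, x2 = 6/5: L1 = 6/5
x* = (0, 6/5)
||x*||_1 = 6/5.

6/5


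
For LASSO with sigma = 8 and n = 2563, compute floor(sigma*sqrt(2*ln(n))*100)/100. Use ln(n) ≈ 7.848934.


ln(2563) ≈ 7.848934.
2*ln(n) ≈ 15.697868.
sqrt(2*ln(n)) ≈ sqrt(15.697868) ≈ 3.962054.
lambda ≈ 8*3.962054 = 31.696432.
floor(lambda*100)/100 = 31.69.

31.69


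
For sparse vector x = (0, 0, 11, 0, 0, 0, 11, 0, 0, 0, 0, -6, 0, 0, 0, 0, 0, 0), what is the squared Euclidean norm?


Non-zero entries: [(2, 11), (6, 11), (11, -6)]
Squares: [121, 121, 36]
||x||_2^2 = sum = 278.

278


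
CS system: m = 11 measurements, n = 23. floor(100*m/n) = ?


100*m/n = 100*11/23 ≈ 47.8261.
floor = 47.

47


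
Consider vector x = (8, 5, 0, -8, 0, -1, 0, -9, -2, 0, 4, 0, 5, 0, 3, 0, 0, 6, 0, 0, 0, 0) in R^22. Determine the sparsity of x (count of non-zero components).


Non-zero positions: [0, 1, 3, 5, 7, 8, 10, 12, 14, 17].
Sparsity = 10.

10


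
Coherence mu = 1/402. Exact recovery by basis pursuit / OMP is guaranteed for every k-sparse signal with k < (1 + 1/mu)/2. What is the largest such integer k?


1/mu = 402.
1 + 1/mu = 403.
(1 + 1/mu)/2 = 201.5 is not an integer, so k_max = floor(201.5) = 201.

201


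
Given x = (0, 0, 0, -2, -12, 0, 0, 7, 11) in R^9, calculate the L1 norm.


Non-zero entries: [(3, -2), (4, -12), (7, 7), (8, 11)]
Absolute values: [2, 12, 7, 11]
||x||_1 = sum = 32.

32


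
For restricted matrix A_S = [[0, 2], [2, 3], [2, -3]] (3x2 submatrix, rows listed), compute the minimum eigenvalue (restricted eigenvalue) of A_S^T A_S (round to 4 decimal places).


A_S^T A_S = [[8, 0], [0, 22]].
trace = 30.
det = 176.
disc = trace^2 - 4*det = 900 - 4*176 = 196.
sqrt(196) = 14.
lam_min = (30 - 14)/2 = 8 = 8.0000.

8.0000


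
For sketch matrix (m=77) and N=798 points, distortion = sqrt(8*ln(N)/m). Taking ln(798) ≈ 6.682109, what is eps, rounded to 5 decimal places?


ln(798) ≈ 6.682109.
8*ln(N)/m ≈ 8*6.682109/77 ≈ 0.69424509.
eps = sqrt(0.69424509) ≈ 0.8332137 ≈ 0.83321.

0.83321


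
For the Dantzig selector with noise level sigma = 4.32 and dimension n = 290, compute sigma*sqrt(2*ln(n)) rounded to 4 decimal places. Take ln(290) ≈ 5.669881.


ln(290) ≈ 5.669881.
2*ln(n) ≈ 11.339762.
sqrt(2*ln(n)) ≈ sqrt(11.339762) ≈ 3.367456.
threshold ≈ 4.32*3.367456 = 14.54740992 ≈ 14.5474.

14.5474


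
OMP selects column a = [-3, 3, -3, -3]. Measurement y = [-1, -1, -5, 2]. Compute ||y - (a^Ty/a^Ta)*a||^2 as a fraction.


a^T a = 36.
a^T y = 9.
coeff = 9/36 = 1/4.
||r||^2 = 115/4.

115/4


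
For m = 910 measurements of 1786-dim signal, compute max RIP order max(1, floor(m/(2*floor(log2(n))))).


floor(log2(1786)) = 10.
2*10 = 20.
m/(2*floor(log2(n))) = 910/20 ≈ 45.5.
floor = 45.
k = max(1, 45) = 45.

45


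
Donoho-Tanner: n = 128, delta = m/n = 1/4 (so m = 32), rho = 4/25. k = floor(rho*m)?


m = 1/4*128 = 32.
rho = 4/25.
rho*m = 4/25*32 = 5.12.
k = floor(5.12) = 5.

5


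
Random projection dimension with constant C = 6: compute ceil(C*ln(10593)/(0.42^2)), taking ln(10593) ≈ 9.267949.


ln(10593) ≈ 9.267949.
eps^2 = 0.42^2 = 0.1764.
C*ln(N)/eps^2 ≈ 6*9.267949/0.1764 ≈ 315.2364.
m = ceil(315.2364) = 316.

316


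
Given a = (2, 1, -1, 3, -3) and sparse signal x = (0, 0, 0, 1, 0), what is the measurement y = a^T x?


Non-zero terms: ['3*1']
Products: [3]
y = sum = 3.

3


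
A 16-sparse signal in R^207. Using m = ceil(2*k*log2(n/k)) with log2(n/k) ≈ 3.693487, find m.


log2(n/k) = log2(207/16) ≈ 3.693487.
2*k*log2(n/k) ≈ 2*16*3.693487 = 118.191584.
m = ceil(118.191584) = 119.

119


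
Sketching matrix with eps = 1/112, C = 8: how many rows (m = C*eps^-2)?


1/eps = 112.
(1/eps)^2 = 12544.
m = 8*12544 = 100352.

100352


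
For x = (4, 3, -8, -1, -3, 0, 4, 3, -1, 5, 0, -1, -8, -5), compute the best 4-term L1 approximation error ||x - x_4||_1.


Sorted |x_i| descending: [8, 8, 5, 5, 4, 4, 3, 3, 3, 1, 1, 1, 0, 0]
Keep top 4: [8, 8, 5, 5]
Tail entries: [4, 4, 3, 3, 3, 1, 1, 1, 0, 0]
L1 error = sum of tail = 20.

20


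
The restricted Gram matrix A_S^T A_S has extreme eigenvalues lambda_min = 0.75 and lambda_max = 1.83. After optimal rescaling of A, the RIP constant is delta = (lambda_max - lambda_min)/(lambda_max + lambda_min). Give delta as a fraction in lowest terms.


lambda_max - lambda_min = 1.83 - 0.75 = 1.08.
lambda_max + lambda_min = 1.83 + 0.75 = 2.58.
delta = 1.08/2.58 = 108/258 = 18/43.

18/43


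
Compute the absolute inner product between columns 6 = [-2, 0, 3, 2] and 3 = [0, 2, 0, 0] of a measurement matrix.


Inner product: -2*0 + 0*2 + 3*0 + 2*0
Products: [0, 0, 0, 0]
Sum = 0.
|dot| = 0.

0


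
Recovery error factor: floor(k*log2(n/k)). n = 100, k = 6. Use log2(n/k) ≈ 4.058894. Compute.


log2(n/k) = log2(100/6) ≈ 4.058894.
k*log2(n/k) ≈ 6*4.058894 = 24.353364.
floor(24.353364) = 24.

24


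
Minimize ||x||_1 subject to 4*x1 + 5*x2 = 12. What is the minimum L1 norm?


Axis intercepts:
  x1 = 3, x2 = 0: L1 = 3
  x1 = 0, x2 = 12/5: L1 = 12/5
x* = (0, 12/5)
||x*||_1 = 12/5.

12/5


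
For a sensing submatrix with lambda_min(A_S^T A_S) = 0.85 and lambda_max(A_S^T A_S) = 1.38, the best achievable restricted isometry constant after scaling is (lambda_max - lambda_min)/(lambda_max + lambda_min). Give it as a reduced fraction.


lambda_max - lambda_min = 1.38 - 0.85 = 0.53.
lambda_max + lambda_min = 1.38 + 0.85 = 2.23.
delta = 0.53/2.23 = 53/223.

53/223


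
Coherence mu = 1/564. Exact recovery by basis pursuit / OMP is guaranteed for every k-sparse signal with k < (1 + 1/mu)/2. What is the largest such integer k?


1/mu = 564.
1 + 1/mu = 565.
(1 + 1/mu)/2 = 282.5 is not an integer, so k_max = floor(282.5) = 282.

282


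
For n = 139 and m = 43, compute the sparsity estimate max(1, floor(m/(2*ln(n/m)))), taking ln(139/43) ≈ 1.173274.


n/m = 139/43.
ln(n/m) ≈ 1.173274.
2*ln(n/m) ≈ 2.346548.
m/(2*ln(n/m)) ≈ 43/2.346548 ≈ 18.3248.
floor = 18.
k_max = max(1, 18) = 18.

18


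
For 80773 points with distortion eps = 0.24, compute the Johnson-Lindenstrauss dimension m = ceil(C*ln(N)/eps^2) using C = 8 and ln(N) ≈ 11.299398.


ln(80773) ≈ 11.299398.
eps^2 = 0.24^2 = 0.0576.
C*ln(N)/eps^2 ≈ 8*11.299398/0.0576 ≈ 1569.3608.
m = ceil(1569.3608) = 1570.

1570


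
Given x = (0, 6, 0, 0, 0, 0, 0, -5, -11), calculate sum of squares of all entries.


Non-zero entries: [(1, 6), (7, -5), (8, -11)]
Squares: [36, 25, 121]
||x||_2^2 = sum = 182.

182


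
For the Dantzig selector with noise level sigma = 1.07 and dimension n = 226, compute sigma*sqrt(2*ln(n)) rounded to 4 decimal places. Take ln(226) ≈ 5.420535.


ln(226) ≈ 5.420535.
2*ln(n) ≈ 10.84107.
sqrt(2*ln(n)) ≈ sqrt(10.84107) ≈ 3.292578.
threshold ≈ 1.07*3.292578 = 3.52305846 ≈ 3.5231.

3.5231


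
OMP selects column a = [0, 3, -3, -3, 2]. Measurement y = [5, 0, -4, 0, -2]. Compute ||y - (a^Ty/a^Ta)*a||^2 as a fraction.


a^T a = 31.
a^T y = 8.
coeff = 8/31 = 8/31.
||r||^2 = 1331/31.

1331/31


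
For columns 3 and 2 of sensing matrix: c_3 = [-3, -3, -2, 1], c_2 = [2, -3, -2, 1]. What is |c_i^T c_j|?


Inner product: -3*2 + -3*-3 + -2*-2 + 1*1
Products: [-6, 9, 4, 1]
Sum = 8.
|dot| = 8.

8


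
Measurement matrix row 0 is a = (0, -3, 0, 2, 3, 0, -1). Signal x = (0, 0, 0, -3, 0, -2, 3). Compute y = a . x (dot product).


Non-zero terms: ['2*-3', '0*-2', '-1*3']
Products: [-6, 0, -3]
y = sum = -9.

-9


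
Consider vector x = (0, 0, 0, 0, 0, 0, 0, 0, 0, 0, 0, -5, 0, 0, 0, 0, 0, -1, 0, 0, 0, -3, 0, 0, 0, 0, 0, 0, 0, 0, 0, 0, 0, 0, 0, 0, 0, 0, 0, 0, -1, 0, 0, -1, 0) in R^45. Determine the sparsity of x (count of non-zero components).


Non-zero positions: [11, 17, 21, 40, 43].
Sparsity = 5.

5


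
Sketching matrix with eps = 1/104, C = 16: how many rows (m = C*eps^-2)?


1/eps = 104.
(1/eps)^2 = 10816.
m = 16*10816 = 173056.

173056


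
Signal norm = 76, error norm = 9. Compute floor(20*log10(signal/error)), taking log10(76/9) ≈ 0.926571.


||x||/||e|| = 76/9.
log10(76/9) ≈ 0.926571.
20*log10(||x||/||e||) ≈ 20*0.926571 = 18.53142.
floor(18.53142) = 18.

18


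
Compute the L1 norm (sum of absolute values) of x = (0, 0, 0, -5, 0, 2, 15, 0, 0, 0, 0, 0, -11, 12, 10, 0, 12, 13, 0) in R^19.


Non-zero entries: [(3, -5), (5, 2), (6, 15), (12, -11), (13, 12), (14, 10), (16, 12), (17, 13)]
Absolute values: [5, 2, 15, 11, 12, 10, 12, 13]
||x||_1 = sum = 80.

80


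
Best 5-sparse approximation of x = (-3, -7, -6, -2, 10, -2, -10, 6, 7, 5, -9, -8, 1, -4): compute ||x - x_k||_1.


Sorted |x_i| descending: [10, 10, 9, 8, 7, 7, 6, 6, 5, 4, 3, 2, 2, 1]
Keep top 5: [10, 10, 9, 8, 7]
Tail entries: [7, 6, 6, 5, 4, 3, 2, 2, 1]
L1 error = sum of tail = 36.

36


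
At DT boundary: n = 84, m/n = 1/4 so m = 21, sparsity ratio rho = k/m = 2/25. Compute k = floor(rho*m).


m = 1/4*84 = 21.
rho = 2/25.
rho*m = 2/25*21 = 1.68.
k = floor(1.68) = 1.

1


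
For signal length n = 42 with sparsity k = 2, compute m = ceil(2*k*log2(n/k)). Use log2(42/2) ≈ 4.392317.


log2(n/k) = log2(42/2) ≈ 4.392317.
2*k*log2(n/k) ≈ 2*2*4.392317 = 17.569268.
m = ceil(17.569268) = 18.

18


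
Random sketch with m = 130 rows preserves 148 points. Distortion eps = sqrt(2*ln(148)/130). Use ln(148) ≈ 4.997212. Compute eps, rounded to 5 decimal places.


ln(148) ≈ 4.997212.
2*ln(N)/m ≈ 2*4.997212/130 ≈ 0.07688018.
eps = sqrt(0.07688018) ≈ 0.2772728 ≈ 0.27727.

0.27727


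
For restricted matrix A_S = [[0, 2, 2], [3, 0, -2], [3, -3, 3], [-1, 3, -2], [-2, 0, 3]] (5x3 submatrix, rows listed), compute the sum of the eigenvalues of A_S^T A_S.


Sum of eigenvalues of A_S^T A_S = trace(A_S^T A_S) = sum of squared column norms of A_S.
A_S^T A_S diagonal: [23, 22, 30].
trace = 23 + 22 + 30 = 75.

75


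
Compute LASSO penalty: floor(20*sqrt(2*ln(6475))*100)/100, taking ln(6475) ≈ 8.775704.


ln(6475) ≈ 8.775704.
2*ln(n) ≈ 17.551408.
sqrt(2*ln(n)) ≈ sqrt(17.551408) ≈ 4.18944.
lambda ≈ 20*4.18944 = 83.7888.
floor(lambda*100)/100 = 83.78.

83.78


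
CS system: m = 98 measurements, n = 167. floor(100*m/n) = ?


100*m/n = 100*98/167 ≈ 58.6826.
floor = 58.

58


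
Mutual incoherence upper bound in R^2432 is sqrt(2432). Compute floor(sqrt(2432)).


49^2 = 2401 <= 2432 < 2500 = 50^2, so 49 <= sqrt(2432) < 50.
floor(sqrt(2432)) = 49.

49


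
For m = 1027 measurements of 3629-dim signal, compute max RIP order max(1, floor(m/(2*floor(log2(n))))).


floor(log2(3629)) = 11.
2*11 = 22.
m/(2*floor(log2(n))) = 1027/22 ≈ 46.6818.
floor = 46.
k = max(1, 46) = 46.

46


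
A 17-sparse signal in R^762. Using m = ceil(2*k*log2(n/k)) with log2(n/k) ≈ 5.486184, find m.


log2(n/k) = log2(762/17) ≈ 5.486184.
2*k*log2(n/k) ≈ 2*17*5.486184 = 186.530256.
m = ceil(186.530256) = 187.

187


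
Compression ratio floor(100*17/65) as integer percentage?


100*m/n = 100*17/65 ≈ 26.1538.
floor = 26.

26


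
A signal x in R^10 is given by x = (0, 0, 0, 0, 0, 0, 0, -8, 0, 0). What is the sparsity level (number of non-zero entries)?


Non-zero positions: [7].
Sparsity = 1.

1


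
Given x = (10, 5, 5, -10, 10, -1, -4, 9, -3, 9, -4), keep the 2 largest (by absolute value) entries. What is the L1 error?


Sorted |x_i| descending: [10, 10, 10, 9, 9, 5, 5, 4, 4, 3, 1]
Keep top 2: [10, 10]
Tail entries: [10, 9, 9, 5, 5, 4, 4, 3, 1]
L1 error = sum of tail = 50.

50


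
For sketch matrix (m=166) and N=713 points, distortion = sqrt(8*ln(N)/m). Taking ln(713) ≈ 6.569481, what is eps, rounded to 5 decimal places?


ln(713) ≈ 6.569481.
8*ln(N)/m ≈ 8*6.569481/166 ≈ 0.31660149.
eps = sqrt(0.31660149) ≈ 0.5626735 ≈ 0.56267.

0.56267


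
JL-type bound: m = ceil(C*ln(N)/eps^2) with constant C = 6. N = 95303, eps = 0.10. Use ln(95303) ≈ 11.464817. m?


ln(95303) ≈ 11.464817.
eps^2 = 0.10^2 = 0.01.
C*ln(N)/eps^2 ≈ 6*11.464817/0.01 ≈ 6878.8902.
m = ceil(6878.8902) = 6879.

6879


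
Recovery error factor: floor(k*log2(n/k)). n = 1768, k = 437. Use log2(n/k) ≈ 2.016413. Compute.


log2(n/k) = log2(1768/437) ≈ 2.016413.
k*log2(n/k) ≈ 437*2.016413 = 881.172481.
floor(881.172481) = 881.

881


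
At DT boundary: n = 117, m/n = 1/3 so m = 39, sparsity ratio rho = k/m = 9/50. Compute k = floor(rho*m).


m = 1/3*117 = 39.
rho = 9/50.
rho*m = 9/50*39 = 7.02.
k = floor(7.02) = 7.

7


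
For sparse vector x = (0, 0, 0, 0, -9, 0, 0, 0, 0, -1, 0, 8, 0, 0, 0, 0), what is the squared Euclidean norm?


Non-zero entries: [(4, -9), (9, -1), (11, 8)]
Squares: [81, 1, 64]
||x||_2^2 = sum = 146.

146


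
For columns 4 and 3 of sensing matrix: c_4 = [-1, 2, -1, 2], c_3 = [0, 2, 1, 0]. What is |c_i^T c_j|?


Inner product: -1*0 + 2*2 + -1*1 + 2*0
Products: [0, 4, -1, 0]
Sum = 3.
|dot| = 3.

3


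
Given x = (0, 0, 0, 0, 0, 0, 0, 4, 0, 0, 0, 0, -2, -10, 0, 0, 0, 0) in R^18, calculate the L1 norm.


Non-zero entries: [(7, 4), (12, -2), (13, -10)]
Absolute values: [4, 2, 10]
||x||_1 = sum = 16.

16


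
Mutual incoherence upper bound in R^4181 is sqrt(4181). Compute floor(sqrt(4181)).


64^2 = 4096 <= 4181 < 4225 = 65^2, so 64 <= sqrt(4181) < 65.
floor(sqrt(4181)) = 64.

64


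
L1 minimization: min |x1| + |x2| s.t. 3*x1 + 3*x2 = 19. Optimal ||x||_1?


Axis intercepts:
  x1 = 19/3, x2 = 0: L1 = 19/3
  x1 = 0, x2 = 19/3: L1 = 19/3
x* = (19/3, 0)
||x*||_1 = 19/3.

19/3


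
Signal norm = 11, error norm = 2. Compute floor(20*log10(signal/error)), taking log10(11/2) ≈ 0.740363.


||x||/||e|| = 11/2.
log10(11/2) ≈ 0.740363.
20*log10(||x||/||e||) ≈ 20*0.740363 = 14.80726.
floor(14.80726) = 14.

14


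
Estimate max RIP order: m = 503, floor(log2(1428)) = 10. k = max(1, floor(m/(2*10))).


floor(log2(1428)) = 10.
2*10 = 20.
m/(2*floor(log2(n))) = 503/20 ≈ 25.15.
floor = 25.
k = max(1, 25) = 25.

25


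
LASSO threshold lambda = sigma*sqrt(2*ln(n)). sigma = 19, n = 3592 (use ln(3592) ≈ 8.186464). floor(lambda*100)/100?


ln(3592) ≈ 8.186464.
2*ln(n) ≈ 16.372928.
sqrt(2*ln(n)) ≈ sqrt(16.372928) ≈ 4.046347.
lambda ≈ 19*4.046347 = 76.880593.
floor(lambda*100)/100 = 76.88.

76.88


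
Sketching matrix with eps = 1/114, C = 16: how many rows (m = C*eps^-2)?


1/eps = 114.
(1/eps)^2 = 12996.
m = 16*12996 = 207936.

207936


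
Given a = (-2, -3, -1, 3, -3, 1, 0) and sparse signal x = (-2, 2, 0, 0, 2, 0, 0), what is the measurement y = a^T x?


Non-zero terms: ['-2*-2', '-3*2', '-3*2']
Products: [4, -6, -6]
y = sum = -8.

-8


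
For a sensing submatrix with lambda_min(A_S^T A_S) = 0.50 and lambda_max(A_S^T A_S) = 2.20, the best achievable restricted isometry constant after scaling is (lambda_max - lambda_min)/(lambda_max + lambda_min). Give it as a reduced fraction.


lambda_max - lambda_min = 2.20 - 0.50 = 1.70.
lambda_max + lambda_min = 2.20 + 0.50 = 2.70.
delta = 1.70/2.70 = 170/270 = 17/27.

17/27


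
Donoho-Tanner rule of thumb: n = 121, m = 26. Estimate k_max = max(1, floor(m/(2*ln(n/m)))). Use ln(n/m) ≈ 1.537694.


n/m = 121/26.
ln(n/m) ≈ 1.537694.
2*ln(n/m) ≈ 3.075388.
m/(2*ln(n/m)) ≈ 26/3.075388 ≈ 8.4542.
floor = 8.
k_max = max(1, 8) = 8.

8


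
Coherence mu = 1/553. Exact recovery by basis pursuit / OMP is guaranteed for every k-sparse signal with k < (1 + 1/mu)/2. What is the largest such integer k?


1/mu = 553.
1 + 1/mu = 554.
(1 + 1/mu)/2 = 277 is an integer and the inequality is strict, so k_max = 277 - 1 = 276.

276


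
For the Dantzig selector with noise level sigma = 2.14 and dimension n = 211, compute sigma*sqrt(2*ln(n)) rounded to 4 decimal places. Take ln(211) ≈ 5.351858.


ln(211) ≈ 5.351858.
2*ln(n) ≈ 10.703716.
sqrt(2*ln(n)) ≈ sqrt(10.703716) ≈ 3.271653.
threshold ≈ 2.14*3.271653 = 7.00133742 ≈ 7.0013.

7.0013


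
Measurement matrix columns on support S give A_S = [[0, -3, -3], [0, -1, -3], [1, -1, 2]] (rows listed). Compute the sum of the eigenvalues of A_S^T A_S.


Sum of eigenvalues of A_S^T A_S = trace(A_S^T A_S) = sum of squared column norms of A_S.
A_S^T A_S diagonal: [1, 11, 22].
trace = 1 + 11 + 22 = 34.

34


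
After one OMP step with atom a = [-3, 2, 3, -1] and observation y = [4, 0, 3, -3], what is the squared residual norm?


a^T a = 23.
a^T y = 0.
coeff = 0/23 = 0.
||r||^2 = 34.

34


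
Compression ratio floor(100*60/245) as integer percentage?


100*m/n = 100*60/245 ≈ 24.4898.
floor = 24.

24


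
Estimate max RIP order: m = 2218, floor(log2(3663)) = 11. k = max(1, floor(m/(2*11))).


floor(log2(3663)) = 11.
2*11 = 22.
m/(2*floor(log2(n))) = 2218/22 ≈ 100.8182.
floor = 100.
k = max(1, 100) = 100.

100


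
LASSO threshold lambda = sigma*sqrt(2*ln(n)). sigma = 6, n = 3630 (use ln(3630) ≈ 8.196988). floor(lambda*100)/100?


ln(3630) ≈ 8.196988.
2*ln(n) ≈ 16.393976.
sqrt(2*ln(n)) ≈ sqrt(16.393976) ≈ 4.048948.
lambda ≈ 6*4.048948 = 24.293688.
floor(lambda*100)/100 = 24.29.

24.29


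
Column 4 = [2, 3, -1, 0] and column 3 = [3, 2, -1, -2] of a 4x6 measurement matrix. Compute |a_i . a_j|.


Inner product: 2*3 + 3*2 + -1*-1 + 0*-2
Products: [6, 6, 1, 0]
Sum = 13.
|dot| = 13.

13


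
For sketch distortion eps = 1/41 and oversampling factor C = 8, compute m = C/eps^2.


1/eps = 41.
(1/eps)^2 = 1681.
m = 8*1681 = 13448.

13448


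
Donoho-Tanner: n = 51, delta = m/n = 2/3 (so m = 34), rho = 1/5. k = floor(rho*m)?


m = 2/3*51 = 34.
rho = 1/5.
rho*m = 1/5*34 = 6.8.
k = floor(6.8) = 6.

6


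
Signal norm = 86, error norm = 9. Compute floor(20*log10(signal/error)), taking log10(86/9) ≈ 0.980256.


||x||/||e|| = 86/9.
log10(86/9) ≈ 0.980256.
20*log10(||x||/||e||) ≈ 20*0.980256 = 19.60512.
floor(19.60512) = 19.

19


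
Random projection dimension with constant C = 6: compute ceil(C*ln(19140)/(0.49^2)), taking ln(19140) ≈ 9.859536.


ln(19140) ≈ 9.859536.
eps^2 = 0.49^2 = 0.2401.
C*ln(N)/eps^2 ≈ 6*9.859536/0.2401 ≈ 246.3857.
m = ceil(246.3857) = 247.

247


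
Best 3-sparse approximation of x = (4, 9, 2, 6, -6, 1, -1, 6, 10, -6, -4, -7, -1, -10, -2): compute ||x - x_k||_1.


Sorted |x_i| descending: [10, 10, 9, 7, 6, 6, 6, 6, 4, 4, 2, 2, 1, 1, 1]
Keep top 3: [10, 10, 9]
Tail entries: [7, 6, 6, 6, 6, 4, 4, 2, 2, 1, 1, 1]
L1 error = sum of tail = 46.

46


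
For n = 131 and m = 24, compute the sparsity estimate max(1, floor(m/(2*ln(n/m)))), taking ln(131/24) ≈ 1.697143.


n/m = 131/24.
ln(n/m) ≈ 1.697143.
2*ln(n/m) ≈ 3.394286.
m/(2*ln(n/m)) ≈ 24/3.394286 ≈ 7.0707.
floor = 7.
k_max = max(1, 7) = 7.

7


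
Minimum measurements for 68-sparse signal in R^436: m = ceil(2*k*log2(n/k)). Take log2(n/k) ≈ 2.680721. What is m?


log2(n/k) = log2(436/68) ≈ 2.680721.
2*k*log2(n/k) ≈ 2*68*2.680721 = 364.578056.
m = ceil(364.578056) = 365.

365


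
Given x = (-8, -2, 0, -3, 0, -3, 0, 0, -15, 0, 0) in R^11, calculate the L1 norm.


Non-zero entries: [(0, -8), (1, -2), (3, -3), (5, -3), (8, -15)]
Absolute values: [8, 2, 3, 3, 15]
||x||_1 = sum = 31.

31


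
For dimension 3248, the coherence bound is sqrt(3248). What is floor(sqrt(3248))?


56^2 = 3136 <= 3248 < 3249 = 57^2, so 56 <= sqrt(3248) < 57.
floor(sqrt(3248)) = 56.

56


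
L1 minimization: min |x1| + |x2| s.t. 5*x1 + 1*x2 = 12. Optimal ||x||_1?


Axis intercepts:
  x1 = 12/5, x2 = 0: L1 = 12/5
  x1 = 0, x2 = 12: L1 = 12
x* = (12/5, 0)
||x*||_1 = 12/5.

12/5


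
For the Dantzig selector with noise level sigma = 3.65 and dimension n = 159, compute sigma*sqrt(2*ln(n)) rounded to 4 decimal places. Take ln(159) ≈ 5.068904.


ln(159) ≈ 5.068904.
2*ln(n) ≈ 10.137808.
sqrt(2*ln(n)) ≈ sqrt(10.137808) ≈ 3.183992.
threshold ≈ 3.65*3.183992 = 11.6215708 ≈ 11.6216.

11.6216


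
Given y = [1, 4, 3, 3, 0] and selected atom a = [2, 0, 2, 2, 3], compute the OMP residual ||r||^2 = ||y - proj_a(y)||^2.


a^T a = 21.
a^T y = 14.
coeff = 14/21 = 2/3.
||r||^2 = 77/3.

77/3


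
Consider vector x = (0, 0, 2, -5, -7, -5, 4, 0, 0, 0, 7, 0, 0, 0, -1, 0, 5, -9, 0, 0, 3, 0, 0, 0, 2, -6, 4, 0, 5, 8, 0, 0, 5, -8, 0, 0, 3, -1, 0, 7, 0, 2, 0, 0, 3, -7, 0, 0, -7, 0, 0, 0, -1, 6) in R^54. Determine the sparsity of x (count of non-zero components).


Non-zero positions: [2, 3, 4, 5, 6, 10, 14, 16, 17, 20, 24, 25, 26, 28, 29, 32, 33, 36, 37, 39, 41, 44, 45, 48, 52, 53].
Sparsity = 26.

26


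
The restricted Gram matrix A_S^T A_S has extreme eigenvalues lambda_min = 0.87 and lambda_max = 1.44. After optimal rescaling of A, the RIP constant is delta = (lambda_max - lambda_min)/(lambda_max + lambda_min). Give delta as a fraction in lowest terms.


lambda_max - lambda_min = 1.44 - 0.87 = 0.57.
lambda_max + lambda_min = 1.44 + 0.87 = 2.31.
delta = 0.57/2.31 = 57/231 = 19/77.

19/77


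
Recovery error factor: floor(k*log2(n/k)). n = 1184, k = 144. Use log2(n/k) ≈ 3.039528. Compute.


log2(n/k) = log2(1184/144) ≈ 3.039528.
k*log2(n/k) ≈ 144*3.039528 = 437.692032.
floor(437.692032) = 437.

437


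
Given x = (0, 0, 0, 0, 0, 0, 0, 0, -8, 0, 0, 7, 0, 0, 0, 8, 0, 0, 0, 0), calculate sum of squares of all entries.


Non-zero entries: [(8, -8), (11, 7), (15, 8)]
Squares: [64, 49, 64]
||x||_2^2 = sum = 177.

177


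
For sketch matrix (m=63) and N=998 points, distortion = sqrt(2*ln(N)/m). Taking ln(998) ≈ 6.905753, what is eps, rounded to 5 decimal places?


ln(998) ≈ 6.905753.
2*ln(N)/m ≈ 2*6.905753/63 ≈ 0.21923025.
eps = sqrt(0.21923025) ≈ 0.4682203 ≈ 0.46822.

0.46822


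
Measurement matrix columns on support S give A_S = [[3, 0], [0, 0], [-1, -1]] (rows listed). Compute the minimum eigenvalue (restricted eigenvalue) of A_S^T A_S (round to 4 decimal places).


A_S^T A_S = [[10, 1], [1, 1]].
trace = 11.
det = 9.
disc = trace^2 - 4*det = 121 - 4*9 = 85.
sqrt(85) ≈ 9.219544.
lam_min = (11 - sqrt(85))/2 ≈ (11 - 9.219544)/2 = 0.890228 ≈ 0.8902.

0.8902


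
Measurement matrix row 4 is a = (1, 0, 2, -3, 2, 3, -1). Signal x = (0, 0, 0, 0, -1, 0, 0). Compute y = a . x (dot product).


Non-zero terms: ['2*-1']
Products: [-2]
y = sum = -2.

-2


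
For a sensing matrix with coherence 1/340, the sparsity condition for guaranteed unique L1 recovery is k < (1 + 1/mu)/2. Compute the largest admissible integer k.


1/mu = 340.
1 + 1/mu = 341.
(1 + 1/mu)/2 = 170.5 is not an integer, so k_max = floor(170.5) = 170.

170


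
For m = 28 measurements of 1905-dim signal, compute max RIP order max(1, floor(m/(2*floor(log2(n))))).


floor(log2(1905)) = 10.
2*10 = 20.
m/(2*floor(log2(n))) = 28/20 ≈ 1.4.
floor = 1.
k = max(1, 1) = 1.

1
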